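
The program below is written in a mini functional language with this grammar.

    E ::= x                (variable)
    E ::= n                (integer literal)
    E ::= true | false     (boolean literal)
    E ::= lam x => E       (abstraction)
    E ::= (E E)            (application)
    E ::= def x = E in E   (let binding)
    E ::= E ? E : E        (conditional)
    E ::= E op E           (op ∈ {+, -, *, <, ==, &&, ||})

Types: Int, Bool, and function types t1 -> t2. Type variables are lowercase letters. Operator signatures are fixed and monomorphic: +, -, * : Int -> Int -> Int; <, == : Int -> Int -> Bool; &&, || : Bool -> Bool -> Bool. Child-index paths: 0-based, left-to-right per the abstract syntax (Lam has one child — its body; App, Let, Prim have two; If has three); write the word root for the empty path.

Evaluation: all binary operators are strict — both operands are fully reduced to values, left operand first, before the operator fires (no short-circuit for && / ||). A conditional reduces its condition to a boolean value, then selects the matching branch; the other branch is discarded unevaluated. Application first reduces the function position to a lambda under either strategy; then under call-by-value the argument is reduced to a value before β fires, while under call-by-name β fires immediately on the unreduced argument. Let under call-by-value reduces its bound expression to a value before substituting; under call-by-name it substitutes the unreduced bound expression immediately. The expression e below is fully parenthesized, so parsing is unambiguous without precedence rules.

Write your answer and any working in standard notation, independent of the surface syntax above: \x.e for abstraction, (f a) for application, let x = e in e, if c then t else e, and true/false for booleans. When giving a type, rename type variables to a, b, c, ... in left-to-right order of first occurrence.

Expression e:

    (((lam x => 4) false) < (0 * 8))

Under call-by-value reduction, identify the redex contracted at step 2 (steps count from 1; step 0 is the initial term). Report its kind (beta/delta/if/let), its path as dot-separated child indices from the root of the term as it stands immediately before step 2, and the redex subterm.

Answer: delta at 1 : (0 * 8)

Working:
step 0: (((\x.4) false) < (0 * 8))
step 1: [beta@0] (4 < (0 * 8))
step 2: [delta@1] (4 < 0)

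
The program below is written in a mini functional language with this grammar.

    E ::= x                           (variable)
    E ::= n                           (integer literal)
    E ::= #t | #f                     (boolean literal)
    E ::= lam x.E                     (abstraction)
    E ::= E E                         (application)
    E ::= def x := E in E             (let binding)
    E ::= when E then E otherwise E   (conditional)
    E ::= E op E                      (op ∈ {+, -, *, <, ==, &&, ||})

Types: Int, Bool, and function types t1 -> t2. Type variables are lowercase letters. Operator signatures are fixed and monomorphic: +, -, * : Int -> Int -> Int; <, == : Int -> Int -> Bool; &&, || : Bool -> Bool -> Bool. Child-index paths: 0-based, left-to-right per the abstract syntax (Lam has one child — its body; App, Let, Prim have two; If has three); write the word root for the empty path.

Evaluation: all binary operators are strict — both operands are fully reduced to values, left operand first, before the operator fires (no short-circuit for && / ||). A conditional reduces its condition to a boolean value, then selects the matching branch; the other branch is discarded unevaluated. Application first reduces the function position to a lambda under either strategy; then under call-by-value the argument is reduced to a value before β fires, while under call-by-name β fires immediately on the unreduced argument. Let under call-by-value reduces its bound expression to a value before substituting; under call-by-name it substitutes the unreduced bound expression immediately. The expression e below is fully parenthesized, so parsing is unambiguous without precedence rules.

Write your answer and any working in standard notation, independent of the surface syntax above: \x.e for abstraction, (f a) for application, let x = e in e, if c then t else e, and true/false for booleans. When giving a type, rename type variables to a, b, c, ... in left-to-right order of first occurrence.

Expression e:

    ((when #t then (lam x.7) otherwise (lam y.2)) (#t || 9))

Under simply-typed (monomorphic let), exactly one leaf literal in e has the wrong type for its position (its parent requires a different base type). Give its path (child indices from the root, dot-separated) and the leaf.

Working:
  unify Bool ~ Bool
\x._ : a -> Int
\y._ : b -> Int
  unify a -> Int ~ b -> Int
  unify a ~ b
  unify Int ~ Int
  unify Bool ~ Bool
  unify Int ~ Bool
  FAIL: mismatch Int ~ Bool

Answer: 1.1 : 9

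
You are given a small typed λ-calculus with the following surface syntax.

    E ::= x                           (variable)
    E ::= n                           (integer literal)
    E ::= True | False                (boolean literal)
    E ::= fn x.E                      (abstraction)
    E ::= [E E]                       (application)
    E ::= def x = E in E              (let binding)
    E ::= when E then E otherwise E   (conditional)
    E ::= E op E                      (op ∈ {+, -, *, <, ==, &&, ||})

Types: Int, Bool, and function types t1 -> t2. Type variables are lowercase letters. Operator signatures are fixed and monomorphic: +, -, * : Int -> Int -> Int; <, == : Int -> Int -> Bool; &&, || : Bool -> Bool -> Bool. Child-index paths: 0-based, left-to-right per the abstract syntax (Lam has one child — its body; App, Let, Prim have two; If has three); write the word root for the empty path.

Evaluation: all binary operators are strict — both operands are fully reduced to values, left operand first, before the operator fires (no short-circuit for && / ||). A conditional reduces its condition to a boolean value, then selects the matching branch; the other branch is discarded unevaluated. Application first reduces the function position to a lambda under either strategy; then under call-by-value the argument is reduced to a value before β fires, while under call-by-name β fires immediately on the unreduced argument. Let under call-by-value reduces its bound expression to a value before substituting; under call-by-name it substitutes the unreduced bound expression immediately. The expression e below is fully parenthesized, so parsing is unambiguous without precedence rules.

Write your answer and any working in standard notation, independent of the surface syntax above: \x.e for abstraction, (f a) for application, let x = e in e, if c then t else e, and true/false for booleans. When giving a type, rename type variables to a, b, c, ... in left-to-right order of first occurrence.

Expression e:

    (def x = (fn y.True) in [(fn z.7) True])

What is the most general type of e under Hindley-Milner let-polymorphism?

Trace:
\y._ : a -> Bool
let x : forall. a -> Bool
\z._ : b -> Int
  unify b -> Int ~ Bool -> c
  unify b ~ Bool
  unify Int ~ c
_ _ : Int

Answer: Int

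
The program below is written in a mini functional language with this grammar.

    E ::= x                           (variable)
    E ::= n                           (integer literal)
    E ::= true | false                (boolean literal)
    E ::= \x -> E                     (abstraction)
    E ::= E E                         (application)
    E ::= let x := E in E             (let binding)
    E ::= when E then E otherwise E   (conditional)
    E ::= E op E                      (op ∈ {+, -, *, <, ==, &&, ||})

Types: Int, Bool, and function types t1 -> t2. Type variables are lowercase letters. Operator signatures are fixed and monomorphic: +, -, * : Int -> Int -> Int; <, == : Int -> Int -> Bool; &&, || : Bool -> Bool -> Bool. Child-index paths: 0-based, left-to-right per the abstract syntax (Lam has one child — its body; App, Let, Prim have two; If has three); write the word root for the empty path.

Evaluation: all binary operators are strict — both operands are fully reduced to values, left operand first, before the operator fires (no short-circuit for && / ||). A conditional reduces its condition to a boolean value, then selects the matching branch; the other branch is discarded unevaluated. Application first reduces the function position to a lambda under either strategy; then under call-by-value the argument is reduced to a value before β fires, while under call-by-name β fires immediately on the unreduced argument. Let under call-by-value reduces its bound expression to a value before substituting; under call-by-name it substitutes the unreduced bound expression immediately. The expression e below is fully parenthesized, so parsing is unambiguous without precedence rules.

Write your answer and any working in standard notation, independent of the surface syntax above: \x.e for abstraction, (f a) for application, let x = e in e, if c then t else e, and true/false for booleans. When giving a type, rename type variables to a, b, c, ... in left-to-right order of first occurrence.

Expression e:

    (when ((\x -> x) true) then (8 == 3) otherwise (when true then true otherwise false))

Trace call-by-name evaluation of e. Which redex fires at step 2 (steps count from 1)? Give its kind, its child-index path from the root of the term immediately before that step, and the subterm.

Trace:
step 0: (if ((\x.x) true) then (8 == 3) else (if true then true else false))
step 1: [beta@0] (if true then (8 == 3) else (if true then true else false))
step 2: [if@root] (8 == 3)

Answer: if at root : (if true then (8 == 3) else (if true then true else false))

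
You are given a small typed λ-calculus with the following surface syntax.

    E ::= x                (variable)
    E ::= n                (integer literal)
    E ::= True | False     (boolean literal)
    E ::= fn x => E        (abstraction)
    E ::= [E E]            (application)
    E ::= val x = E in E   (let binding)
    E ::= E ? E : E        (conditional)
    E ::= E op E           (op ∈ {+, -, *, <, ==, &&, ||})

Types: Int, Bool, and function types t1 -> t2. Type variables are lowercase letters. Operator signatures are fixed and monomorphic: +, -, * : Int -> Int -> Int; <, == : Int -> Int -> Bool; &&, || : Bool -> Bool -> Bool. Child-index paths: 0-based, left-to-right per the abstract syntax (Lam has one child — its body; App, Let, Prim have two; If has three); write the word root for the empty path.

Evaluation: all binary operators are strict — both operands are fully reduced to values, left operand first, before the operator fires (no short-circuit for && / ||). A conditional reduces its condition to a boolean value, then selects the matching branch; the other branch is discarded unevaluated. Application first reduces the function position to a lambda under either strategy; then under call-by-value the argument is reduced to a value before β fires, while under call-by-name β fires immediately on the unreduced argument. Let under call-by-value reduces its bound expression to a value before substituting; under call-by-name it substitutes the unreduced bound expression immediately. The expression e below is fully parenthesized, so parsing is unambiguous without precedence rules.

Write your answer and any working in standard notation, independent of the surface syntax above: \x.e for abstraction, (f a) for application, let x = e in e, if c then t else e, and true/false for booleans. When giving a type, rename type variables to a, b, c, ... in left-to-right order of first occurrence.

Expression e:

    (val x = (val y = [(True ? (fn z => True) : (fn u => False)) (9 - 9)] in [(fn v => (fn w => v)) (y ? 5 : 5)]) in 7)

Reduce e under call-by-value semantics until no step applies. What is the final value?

Answer: 7

Derivation:
step 0: (let x = (let y = ((if true then (\z.true) else (\u.false)) (9 - 9)) in ((\v.(\w.v)) (if y then 5 else 5))) in 7)
step 1: [if@0.0.0] (let x = (let y = ((\z.true) (9 - 9)) in ((\v.(\w.v)) (if y then 5 else 5))) in 7)
step 2: [delta@0.0.1] (let x = (let y = ((\z.true) 0) in ((\v.(\w.v)) (if y then 5 else 5))) in 7)
step 3: [beta@0.0] (let x = (let y = true in ((\v.(\w.v)) (if y then 5 else 5))) in 7)
step 4: [let@0] (let x = ((\v.(\w.v)) (if true then 5 else 5)) in 7)
step 5: [if@0.1] (let x = ((\v.(\w.v)) 5) in 7)
step 6: [beta@0] (let x = (\w.5) in 7)
step 7: [let@root] 7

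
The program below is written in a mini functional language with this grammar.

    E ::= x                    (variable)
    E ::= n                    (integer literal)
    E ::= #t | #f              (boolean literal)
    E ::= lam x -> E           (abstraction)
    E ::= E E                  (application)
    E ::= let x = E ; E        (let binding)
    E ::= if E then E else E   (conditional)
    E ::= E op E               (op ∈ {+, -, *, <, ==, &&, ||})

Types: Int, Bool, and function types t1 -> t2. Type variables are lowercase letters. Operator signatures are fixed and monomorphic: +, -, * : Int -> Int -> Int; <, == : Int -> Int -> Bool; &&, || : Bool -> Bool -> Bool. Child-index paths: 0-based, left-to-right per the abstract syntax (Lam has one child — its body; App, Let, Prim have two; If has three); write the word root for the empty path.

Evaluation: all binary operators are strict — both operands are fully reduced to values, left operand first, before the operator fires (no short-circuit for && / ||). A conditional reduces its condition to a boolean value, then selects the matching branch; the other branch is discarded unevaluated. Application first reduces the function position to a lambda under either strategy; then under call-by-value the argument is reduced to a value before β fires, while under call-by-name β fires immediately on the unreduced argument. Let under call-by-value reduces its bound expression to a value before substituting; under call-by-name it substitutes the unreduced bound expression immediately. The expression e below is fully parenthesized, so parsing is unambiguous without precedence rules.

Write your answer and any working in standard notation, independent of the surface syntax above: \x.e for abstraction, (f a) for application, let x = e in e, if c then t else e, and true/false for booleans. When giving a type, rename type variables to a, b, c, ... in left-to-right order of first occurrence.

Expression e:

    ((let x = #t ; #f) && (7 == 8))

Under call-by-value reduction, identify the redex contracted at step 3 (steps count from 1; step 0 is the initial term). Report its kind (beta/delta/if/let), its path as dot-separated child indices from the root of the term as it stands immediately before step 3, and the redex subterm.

Derivation:
step 0: ((let x = true in false) && (7 == 8))
step 1: [let@0] (false && (7 == 8))
step 2: [delta@1] (false && false)
step 3: [delta@root] false

Answer: delta at root : (false && false)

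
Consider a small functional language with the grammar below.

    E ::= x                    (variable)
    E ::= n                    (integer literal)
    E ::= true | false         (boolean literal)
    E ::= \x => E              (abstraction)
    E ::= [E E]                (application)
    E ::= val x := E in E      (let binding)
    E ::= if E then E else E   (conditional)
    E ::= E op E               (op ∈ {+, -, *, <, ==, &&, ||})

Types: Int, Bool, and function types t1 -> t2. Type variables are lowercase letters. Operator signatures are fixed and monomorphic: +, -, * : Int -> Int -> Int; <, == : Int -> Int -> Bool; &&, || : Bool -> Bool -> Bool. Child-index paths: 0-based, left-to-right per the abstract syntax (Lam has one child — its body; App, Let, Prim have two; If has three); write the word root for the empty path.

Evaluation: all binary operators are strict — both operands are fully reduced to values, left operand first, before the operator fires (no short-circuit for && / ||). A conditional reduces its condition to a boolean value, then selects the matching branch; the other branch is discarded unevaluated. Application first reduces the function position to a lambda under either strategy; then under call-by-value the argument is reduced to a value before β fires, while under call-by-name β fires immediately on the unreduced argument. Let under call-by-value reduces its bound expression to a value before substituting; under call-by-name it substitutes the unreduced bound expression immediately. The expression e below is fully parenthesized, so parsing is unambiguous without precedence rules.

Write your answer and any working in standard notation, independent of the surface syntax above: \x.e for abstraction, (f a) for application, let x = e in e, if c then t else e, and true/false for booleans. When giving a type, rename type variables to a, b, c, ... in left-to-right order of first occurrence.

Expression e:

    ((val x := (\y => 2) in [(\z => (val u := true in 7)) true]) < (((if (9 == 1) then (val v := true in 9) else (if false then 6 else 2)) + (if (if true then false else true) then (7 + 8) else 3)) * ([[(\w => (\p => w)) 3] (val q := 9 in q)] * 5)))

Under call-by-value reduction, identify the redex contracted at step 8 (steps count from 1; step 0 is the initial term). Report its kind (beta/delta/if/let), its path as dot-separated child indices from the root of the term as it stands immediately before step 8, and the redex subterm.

Answer: if at 1.0.1 : (if false then (7 + 8) else 3)

Working:
step 0: ((let x = (\y.2) in ((\z.(let u = true in 7)) true)) < (((if (9 == 1) then (let v = true in 9) else (if false then 6 else 2)) + (if (if true then false else true) then (7 + 8) else 3)) * ((((\w.(\p.w)) 3) (let q = 9 in q)) * 5)))
step 1: [let@0] (((\z.(let u = true in 7)) true) < (((if (9 == 1) then (let v = true in 9) else (if false then 6 else 2)) + (if (if true then false else true) then (7 + 8) else 3)) * ((((\w.(\p.w)) 3) (let q = 9 in q)) * 5)))
step 2: [beta@0] ((let u = true in 7) < (((if (9 == 1) then (let v = true in 9) else (if false then 6 else 2)) + (if (if true then false else true) then (7 + 8) else 3)) * ((((\w.(\p.w)) 3) (let q = 9 in q)) * 5)))
step 3: [let@0] (7 < (((if (9 == 1) then (let v = true in 9) else (if false then 6 else 2)) + (if (if true then false else true) then (7 + 8) else 3)) * ((((\w.(\p.w)) 3) (let q = 9 in q)) * 5)))
step 4: [delta@1.0.0.0] (7 < (((if false then (let v = true in 9) else (if false then 6 else 2)) + (if (if true then false else true) then (7 + 8) else 3)) * ((((\w.(\p.w)) 3) (let q = 9 in q)) * 5)))
step 5: [if@1.0.0] (7 < (((if false then 6 else 2) + (if (if true then false else true) then (7 + 8) else 3)) * ((((\w.(\p.w)) 3) (let q = 9 in q)) * 5)))
step 6: [if@1.0.0] (7 < ((2 + (if (if true then false else true) then (7 + 8) else 3)) * ((((\w.(\p.w)) 3) (let q = 9 in q)) * 5)))
step 7: [if@1.0.1.0] (7 < ((2 + (if false then (7 + 8) else 3)) * ((((\w.(\p.w)) 3) (let q = 9 in q)) * 5)))
step 8: [if@1.0.1] (7 < ((2 + 3) * ((((\w.(\p.w)) 3) (let q = 9 in q)) * 5)))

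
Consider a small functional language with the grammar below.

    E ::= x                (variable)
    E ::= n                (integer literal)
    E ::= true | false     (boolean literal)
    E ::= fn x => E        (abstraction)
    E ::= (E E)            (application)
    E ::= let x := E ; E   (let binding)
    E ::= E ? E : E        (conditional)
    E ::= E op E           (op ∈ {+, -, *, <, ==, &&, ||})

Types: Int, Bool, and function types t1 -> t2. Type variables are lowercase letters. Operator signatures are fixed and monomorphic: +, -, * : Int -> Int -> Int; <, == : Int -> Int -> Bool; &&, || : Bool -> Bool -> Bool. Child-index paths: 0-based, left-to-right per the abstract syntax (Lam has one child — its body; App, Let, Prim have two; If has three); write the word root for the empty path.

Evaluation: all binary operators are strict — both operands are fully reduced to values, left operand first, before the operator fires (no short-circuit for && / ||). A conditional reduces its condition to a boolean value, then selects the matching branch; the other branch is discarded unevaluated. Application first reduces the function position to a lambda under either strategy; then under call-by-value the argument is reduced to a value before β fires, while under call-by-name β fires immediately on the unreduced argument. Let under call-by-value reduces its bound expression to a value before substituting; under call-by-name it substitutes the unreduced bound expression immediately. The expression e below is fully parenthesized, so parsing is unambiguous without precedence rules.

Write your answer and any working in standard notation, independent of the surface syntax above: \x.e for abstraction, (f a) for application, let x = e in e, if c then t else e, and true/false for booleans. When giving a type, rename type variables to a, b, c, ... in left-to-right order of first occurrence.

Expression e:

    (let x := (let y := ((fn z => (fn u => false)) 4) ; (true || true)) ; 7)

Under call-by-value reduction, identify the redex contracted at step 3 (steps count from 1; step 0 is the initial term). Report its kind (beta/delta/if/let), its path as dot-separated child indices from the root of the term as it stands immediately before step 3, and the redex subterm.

Working:
step 0: (let x = (let y = ((\z.(\u.false)) 4) in (true || true)) in 7)
step 1: [beta@0.0] (let x = (let y = (\u.false) in (true || true)) in 7)
step 2: [let@0] (let x = (true || true) in 7)
step 3: [delta@0] (let x = true in 7)

Answer: delta at 0 : (true || true)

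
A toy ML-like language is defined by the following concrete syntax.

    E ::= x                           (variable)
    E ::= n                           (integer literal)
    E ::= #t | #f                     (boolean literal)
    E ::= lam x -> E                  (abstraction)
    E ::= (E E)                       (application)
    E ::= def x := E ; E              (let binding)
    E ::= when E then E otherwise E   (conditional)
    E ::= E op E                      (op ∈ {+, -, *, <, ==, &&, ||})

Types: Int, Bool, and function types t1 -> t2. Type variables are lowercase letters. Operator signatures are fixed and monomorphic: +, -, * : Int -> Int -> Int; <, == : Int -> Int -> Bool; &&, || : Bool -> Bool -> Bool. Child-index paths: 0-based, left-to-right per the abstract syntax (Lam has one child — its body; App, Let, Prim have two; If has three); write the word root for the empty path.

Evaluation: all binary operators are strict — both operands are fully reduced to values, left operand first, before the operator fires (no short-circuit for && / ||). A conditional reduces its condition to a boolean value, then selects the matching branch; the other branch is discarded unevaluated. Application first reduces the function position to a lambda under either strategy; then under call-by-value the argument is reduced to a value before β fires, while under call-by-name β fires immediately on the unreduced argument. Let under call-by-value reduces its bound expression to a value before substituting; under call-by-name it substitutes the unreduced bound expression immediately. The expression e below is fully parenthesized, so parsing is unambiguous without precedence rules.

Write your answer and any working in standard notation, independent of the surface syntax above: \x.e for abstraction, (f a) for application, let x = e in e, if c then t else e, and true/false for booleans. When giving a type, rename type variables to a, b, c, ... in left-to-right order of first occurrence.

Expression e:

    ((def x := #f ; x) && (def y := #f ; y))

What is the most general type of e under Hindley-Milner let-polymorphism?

Answer: Bool

Derivation:
let x : Bool
x : Bool
  unify Bool ~ Bool
let y : Bool
y : Bool
  unify Bool ~ Bool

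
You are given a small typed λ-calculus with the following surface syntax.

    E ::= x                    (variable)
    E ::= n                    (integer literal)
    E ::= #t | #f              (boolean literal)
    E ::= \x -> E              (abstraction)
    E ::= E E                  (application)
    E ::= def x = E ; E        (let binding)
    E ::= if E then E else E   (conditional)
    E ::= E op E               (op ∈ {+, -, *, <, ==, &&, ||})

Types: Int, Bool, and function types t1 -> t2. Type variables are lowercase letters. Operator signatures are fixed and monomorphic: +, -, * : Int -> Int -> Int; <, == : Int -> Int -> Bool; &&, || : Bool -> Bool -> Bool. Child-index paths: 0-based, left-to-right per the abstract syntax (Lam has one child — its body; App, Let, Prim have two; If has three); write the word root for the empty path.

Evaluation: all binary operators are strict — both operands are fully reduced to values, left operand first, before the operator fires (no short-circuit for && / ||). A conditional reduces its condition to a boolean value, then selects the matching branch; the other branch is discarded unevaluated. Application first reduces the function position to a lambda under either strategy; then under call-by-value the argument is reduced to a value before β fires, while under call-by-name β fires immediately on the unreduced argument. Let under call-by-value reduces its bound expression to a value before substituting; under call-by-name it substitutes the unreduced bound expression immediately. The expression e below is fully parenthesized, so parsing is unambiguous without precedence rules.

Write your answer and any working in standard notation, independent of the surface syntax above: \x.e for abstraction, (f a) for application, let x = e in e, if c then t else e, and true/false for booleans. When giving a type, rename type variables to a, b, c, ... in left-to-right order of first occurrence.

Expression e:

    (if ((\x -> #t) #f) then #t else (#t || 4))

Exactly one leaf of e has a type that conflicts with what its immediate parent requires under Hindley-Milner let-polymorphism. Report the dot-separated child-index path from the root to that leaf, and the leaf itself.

Answer: 2.1 : 4

Derivation:
\x._ : a -> Bool
  unify a -> Bool ~ Bool -> b
  unify a ~ Bool
  unify Bool ~ b
_ _ : Bool
  unify Bool ~ Bool
  unify Bool ~ Bool
  unify Int ~ Bool
  FAIL: mismatch Int ~ Bool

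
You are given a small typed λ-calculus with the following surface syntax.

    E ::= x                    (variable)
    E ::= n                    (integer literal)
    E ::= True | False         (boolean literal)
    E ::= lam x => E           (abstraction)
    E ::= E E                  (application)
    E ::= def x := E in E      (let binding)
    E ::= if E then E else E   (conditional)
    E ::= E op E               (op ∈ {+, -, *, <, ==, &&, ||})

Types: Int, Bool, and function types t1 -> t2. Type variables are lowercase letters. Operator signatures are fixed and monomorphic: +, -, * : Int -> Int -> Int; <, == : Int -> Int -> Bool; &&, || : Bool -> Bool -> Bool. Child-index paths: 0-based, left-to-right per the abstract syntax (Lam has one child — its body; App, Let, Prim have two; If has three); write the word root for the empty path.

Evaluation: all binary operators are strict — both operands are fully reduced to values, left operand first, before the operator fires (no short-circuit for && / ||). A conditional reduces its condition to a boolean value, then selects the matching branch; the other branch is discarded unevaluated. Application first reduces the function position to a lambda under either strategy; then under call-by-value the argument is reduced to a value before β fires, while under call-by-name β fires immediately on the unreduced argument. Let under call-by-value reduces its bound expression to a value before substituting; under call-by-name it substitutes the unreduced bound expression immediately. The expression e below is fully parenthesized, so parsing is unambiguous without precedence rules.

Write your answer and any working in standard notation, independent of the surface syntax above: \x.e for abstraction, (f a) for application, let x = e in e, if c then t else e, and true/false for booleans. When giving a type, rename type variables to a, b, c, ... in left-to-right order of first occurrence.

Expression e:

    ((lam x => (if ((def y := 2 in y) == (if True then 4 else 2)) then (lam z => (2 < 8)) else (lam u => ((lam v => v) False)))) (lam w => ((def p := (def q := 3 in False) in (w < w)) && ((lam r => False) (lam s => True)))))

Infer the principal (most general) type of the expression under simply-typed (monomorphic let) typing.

Trace:
let y : Int
y : Int
  unify Int ~ Int
  unify Bool ~ Bool
  unify Int ~ Int
  unify Int ~ Int
  unify Bool ~ Bool
  unify Int ~ Int
  unify Int ~ Int
\z._ : b -> Bool
v : d
\v._ : d -> d
  unify d -> d ~ Bool -> e
  unify d ~ Bool
  unify Bool ~ e
_ _ : Bool
\u._ : c -> Bool
  unify b -> Bool ~ c -> Bool
  unify b ~ c
  unify Bool ~ Bool
\x._ : a -> c -> Bool
let q : Int
let p : Bool
w : f
  unify f ~ Int
w : Int
  unify Int ~ Int
  unify Bool ~ Bool
\r._ : g -> Bool
\s._ : h -> Bool
  unify g -> Bool ~ (h -> Bool) -> i
  unify g ~ h -> Bool
  unify Bool ~ i
_ _ : Bool
  unify Bool ~ Bool
\w._ : Int -> Bool
  unify a -> c -> Bool ~ (Int -> Bool) -> j
  unify a ~ Int -> Bool
  unify c -> Bool ~ j
_ _ : c -> Bool

Answer: a -> Bool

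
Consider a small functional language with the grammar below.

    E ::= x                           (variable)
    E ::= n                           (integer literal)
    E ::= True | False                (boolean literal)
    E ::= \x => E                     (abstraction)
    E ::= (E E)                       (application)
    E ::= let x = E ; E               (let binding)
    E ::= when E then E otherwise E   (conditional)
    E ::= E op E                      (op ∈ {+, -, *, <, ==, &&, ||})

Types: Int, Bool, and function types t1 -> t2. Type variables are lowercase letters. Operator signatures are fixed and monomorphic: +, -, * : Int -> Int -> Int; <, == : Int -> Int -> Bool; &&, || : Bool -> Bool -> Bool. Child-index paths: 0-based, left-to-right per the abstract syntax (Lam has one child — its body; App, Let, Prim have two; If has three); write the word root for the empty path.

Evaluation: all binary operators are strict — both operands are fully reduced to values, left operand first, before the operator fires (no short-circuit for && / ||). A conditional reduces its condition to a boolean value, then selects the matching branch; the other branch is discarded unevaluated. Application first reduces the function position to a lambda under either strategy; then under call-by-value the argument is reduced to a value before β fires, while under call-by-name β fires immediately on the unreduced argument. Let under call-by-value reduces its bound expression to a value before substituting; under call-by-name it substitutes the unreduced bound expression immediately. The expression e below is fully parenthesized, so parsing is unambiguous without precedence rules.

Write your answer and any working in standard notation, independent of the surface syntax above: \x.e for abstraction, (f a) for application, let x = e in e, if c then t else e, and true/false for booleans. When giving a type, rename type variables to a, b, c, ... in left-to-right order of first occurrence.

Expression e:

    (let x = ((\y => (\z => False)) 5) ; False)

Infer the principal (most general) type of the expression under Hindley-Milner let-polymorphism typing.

Answer: Bool

Working:
\z._ : b -> Bool
\y._ : a -> b -> Bool
  unify a -> b -> Bool ~ Int -> c
  unify a ~ Int
  unify b -> Bool ~ c
_ _ : b -> Bool
let x : forall. b -> Bool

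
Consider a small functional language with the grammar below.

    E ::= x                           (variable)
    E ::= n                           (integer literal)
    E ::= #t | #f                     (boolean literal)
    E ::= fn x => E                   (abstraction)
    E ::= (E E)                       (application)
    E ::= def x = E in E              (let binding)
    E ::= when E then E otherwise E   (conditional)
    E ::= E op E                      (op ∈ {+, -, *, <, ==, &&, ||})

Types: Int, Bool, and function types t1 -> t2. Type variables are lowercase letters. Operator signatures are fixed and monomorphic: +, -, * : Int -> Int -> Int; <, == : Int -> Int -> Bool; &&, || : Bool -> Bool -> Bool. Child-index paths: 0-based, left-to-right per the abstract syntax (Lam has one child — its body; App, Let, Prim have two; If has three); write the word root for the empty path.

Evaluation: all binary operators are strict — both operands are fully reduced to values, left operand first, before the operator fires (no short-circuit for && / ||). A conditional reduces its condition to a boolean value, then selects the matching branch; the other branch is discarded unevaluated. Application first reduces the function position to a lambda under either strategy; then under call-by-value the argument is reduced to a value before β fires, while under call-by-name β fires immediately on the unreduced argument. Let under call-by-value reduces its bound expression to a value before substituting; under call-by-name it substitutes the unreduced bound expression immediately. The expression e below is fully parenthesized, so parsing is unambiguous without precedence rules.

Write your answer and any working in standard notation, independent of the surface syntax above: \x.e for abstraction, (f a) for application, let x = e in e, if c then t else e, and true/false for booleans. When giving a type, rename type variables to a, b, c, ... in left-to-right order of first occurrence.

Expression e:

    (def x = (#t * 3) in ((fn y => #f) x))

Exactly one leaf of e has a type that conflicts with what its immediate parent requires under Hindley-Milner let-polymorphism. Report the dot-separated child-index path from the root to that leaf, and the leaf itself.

Answer: 0.0 : true

Working:
  unify Bool ~ Int
  FAIL: mismatch Bool ~ Int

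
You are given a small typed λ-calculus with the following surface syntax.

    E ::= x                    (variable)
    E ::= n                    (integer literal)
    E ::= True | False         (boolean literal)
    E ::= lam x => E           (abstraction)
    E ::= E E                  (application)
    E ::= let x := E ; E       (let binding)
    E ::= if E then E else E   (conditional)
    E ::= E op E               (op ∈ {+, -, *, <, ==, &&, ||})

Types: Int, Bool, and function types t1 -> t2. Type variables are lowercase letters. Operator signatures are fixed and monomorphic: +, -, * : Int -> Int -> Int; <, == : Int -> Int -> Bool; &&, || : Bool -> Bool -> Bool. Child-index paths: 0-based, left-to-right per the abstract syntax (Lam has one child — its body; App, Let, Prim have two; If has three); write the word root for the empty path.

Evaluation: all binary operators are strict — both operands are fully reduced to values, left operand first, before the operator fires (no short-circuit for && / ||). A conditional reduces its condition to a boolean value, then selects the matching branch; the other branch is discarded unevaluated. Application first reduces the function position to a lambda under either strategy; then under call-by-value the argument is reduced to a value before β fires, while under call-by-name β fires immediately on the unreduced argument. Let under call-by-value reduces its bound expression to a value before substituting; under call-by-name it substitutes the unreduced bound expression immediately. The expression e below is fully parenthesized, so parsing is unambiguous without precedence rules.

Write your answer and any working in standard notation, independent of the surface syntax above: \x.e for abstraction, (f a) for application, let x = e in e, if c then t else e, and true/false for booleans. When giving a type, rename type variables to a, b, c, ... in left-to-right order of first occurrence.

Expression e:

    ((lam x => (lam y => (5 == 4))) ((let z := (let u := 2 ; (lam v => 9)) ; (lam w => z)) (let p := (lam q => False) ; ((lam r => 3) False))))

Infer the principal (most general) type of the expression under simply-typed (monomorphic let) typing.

Answer: a -> Bool

Trace:
  unify Int ~ Int
  unify Int ~ Int
\y._ : b -> Bool
\x._ : a -> b -> Bool
let u : Int
\v._ : c -> Int
let z : c -> Int
z : c -> Int
\w._ : d -> c -> Int
\q._ : e -> Bool
let p : e -> Bool
\r._ : f -> Int
  unify f -> Int ~ Bool -> g
  unify f ~ Bool
  unify Int ~ g
_ _ : Int
  unify d -> c -> Int ~ Int -> h
  unify d ~ Int
  unify c -> Int ~ h
_ _ : c -> Int
  unify a -> b -> Bool ~ (c -> Int) -> i
  unify a ~ c -> Int
  unify b -> Bool ~ i
_ _ : b -> Bool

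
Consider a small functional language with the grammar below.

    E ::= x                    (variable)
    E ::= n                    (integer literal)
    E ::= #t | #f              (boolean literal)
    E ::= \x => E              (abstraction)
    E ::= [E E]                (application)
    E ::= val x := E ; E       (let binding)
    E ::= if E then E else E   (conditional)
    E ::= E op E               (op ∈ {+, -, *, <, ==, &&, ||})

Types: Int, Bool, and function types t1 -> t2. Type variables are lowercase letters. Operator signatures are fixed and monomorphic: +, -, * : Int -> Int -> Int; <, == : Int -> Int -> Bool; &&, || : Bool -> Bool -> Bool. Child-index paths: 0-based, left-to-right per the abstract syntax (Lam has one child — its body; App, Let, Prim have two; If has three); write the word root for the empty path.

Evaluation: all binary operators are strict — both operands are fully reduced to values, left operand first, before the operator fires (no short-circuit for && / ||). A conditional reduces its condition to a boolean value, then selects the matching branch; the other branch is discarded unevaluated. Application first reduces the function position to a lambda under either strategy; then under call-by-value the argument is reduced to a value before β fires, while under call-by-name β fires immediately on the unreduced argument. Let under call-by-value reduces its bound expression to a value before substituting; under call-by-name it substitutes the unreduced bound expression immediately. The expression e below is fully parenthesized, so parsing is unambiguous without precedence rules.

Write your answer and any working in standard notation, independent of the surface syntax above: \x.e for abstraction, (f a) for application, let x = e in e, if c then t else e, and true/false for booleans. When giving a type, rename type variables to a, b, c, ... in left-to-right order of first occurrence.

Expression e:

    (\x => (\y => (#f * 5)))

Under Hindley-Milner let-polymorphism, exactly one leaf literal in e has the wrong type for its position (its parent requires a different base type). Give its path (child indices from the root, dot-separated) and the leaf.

Working:
  unify Bool ~ Int
  FAIL: mismatch Bool ~ Int

Answer: 0.0.0 : false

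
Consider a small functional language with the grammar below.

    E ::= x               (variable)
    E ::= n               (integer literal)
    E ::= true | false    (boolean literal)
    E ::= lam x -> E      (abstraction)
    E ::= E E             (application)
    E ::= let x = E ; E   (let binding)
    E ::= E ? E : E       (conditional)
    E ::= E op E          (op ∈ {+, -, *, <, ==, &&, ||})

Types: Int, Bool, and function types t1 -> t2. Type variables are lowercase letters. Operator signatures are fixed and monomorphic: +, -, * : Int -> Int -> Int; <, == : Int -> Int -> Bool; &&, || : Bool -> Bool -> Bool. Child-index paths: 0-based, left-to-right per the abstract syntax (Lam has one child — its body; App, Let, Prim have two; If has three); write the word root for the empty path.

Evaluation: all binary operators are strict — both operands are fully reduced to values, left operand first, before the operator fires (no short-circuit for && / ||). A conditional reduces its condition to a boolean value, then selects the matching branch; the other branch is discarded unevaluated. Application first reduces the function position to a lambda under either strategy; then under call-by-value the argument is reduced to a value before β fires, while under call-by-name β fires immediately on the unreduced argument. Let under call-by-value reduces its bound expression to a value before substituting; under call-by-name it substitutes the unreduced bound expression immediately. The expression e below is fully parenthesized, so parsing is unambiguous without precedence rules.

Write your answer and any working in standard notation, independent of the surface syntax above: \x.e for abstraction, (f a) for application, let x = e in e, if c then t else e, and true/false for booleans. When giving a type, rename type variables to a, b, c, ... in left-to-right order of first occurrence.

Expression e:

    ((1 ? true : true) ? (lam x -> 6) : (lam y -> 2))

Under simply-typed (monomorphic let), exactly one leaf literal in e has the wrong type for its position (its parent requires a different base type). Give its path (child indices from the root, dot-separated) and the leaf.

Trace:
  unify Int ~ Bool
  FAIL: mismatch Int ~ Bool

Answer: 0.0 : 1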